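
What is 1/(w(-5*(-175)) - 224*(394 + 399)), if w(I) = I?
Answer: -1/176757 ≈ -5.6575e-6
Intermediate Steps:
1/(w(-5*(-175)) - 224*(394 + 399)) = 1/(-5*(-175) - 224*(394 + 399)) = 1/(875 - 224*793) = 1/(875 - 177632) = 1/(-176757) = -1/176757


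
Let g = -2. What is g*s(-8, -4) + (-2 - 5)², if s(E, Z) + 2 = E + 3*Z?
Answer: 93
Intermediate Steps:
s(E, Z) = -2 + E + 3*Z (s(E, Z) = -2 + (E + 3*Z) = -2 + E + 3*Z)
g*s(-8, -4) + (-2 - 5)² = -2*(-2 - 8 + 3*(-4)) + (-2 - 5)² = -2*(-2 - 8 - 12) + (-7)² = -2*(-22) + 49 = 44 + 49 = 93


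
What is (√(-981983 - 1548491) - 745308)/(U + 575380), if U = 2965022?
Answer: -13802/65563 + I*√2530474/3540402 ≈ -0.21052 + 0.00044931*I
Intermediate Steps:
(√(-981983 - 1548491) - 745308)/(U + 575380) = (√(-981983 - 1548491) - 745308)/(2965022 + 575380) = (√(-2530474) - 745308)/3540402 = (I*√2530474 - 745308)*(1/3540402) = (-745308 + I*√2530474)*(1/3540402) = -13802/65563 + I*√2530474/3540402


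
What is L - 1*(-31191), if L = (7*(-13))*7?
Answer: 30554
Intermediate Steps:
L = -637 (L = -91*7 = -637)
L - 1*(-31191) = -637 - 1*(-31191) = -637 + 31191 = 30554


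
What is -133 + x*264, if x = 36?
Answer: 9371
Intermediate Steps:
-133 + x*264 = -133 + 36*264 = -133 + 9504 = 9371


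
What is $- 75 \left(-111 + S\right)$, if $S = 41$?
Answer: $5250$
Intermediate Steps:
$- 75 \left(-111 + S\right) = - 75 \left(-111 + 41\right) = \left(-75\right) \left(-70\right) = 5250$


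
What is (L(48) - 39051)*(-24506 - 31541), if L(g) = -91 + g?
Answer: 2191101418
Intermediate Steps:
(L(48) - 39051)*(-24506 - 31541) = ((-91 + 48) - 39051)*(-24506 - 31541) = (-43 - 39051)*(-56047) = -39094*(-56047) = 2191101418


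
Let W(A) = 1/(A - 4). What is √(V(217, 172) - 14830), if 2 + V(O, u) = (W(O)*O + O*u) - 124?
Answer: √1014860013/213 ≈ 149.56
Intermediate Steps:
W(A) = 1/(-4 + A)
V(O, u) = -126 + O*u + O/(-4 + O) (V(O, u) = -2 + ((O/(-4 + O) + O*u) - 124) = -2 + ((O*u + O/(-4 + O)) - 124) = -2 + (-124 + O*u + O/(-4 + O)) = -126 + O*u + O/(-4 + O))
√(V(217, 172) - 14830) = √((217 + (-126 + 217*172)*(-4 + 217))/(-4 + 217) - 14830) = √((217 + (-126 + 37324)*213)/213 - 14830) = √((217 + 37198*213)/213 - 14830) = √((217 + 7923174)/213 - 14830) = √((1/213)*7923391 - 14830) = √(7923391/213 - 14830) = √(4764601/213) = √1014860013/213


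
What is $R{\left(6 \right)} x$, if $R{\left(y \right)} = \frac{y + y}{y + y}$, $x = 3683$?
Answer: $3683$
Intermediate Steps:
$R{\left(y \right)} = 1$ ($R{\left(y \right)} = \frac{2 y}{2 y} = 2 y \frac{1}{2 y} = 1$)
$R{\left(6 \right)} x = 1 \cdot 3683 = 3683$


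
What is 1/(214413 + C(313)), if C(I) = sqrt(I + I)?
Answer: 214413/45972933943 - sqrt(626)/45972933943 ≈ 4.6634e-6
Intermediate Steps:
C(I) = sqrt(2)*sqrt(I) (C(I) = sqrt(2*I) = sqrt(2)*sqrt(I))
1/(214413 + C(313)) = 1/(214413 + sqrt(2)*sqrt(313)) = 1/(214413 + sqrt(626))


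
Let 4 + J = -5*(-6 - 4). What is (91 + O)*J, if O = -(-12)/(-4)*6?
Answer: 3358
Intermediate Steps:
J = 46 (J = -4 - 5*(-6 - 4) = -4 - 5*(-10) = -4 + 50 = 46)
O = -18 (O = -(-12)*(-1)/4*6 = -4*¾*6 = -3*6 = -18)
(91 + O)*J = (91 - 18)*46 = 73*46 = 3358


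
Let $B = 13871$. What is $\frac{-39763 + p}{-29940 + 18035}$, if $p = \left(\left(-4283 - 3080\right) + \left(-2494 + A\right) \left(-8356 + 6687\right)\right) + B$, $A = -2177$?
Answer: $- \frac{7762644}{11905} \approx -652.05$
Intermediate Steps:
$p = 7802407$ ($p = \left(\left(-4283 - 3080\right) + \left(-2494 - 2177\right) \left(-8356 + 6687\right)\right) + 13871 = \left(\left(-4283 - 3080\right) - -7795899\right) + 13871 = \left(-7363 + 7795899\right) + 13871 = 7788536 + 13871 = 7802407$)
$\frac{-39763 + p}{-29940 + 18035} = \frac{-39763 + 7802407}{-29940 + 18035} = \frac{7762644}{-11905} = 7762644 \left(- \frac{1}{11905}\right) = - \frac{7762644}{11905}$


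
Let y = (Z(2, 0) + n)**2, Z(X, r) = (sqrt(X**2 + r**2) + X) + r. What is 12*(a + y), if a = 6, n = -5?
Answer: 84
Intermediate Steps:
Z(X, r) = X + r + sqrt(X**2 + r**2) (Z(X, r) = (X + sqrt(X**2 + r**2)) + r = X + r + sqrt(X**2 + r**2))
y = 1 (y = ((2 + 0 + sqrt(2**2 + 0**2)) - 5)**2 = ((2 + 0 + sqrt(4 + 0)) - 5)**2 = ((2 + 0 + sqrt(4)) - 5)**2 = ((2 + 0 + 2) - 5)**2 = (4 - 5)**2 = (-1)**2 = 1)
12*(a + y) = 12*(6 + 1) = 12*7 = 84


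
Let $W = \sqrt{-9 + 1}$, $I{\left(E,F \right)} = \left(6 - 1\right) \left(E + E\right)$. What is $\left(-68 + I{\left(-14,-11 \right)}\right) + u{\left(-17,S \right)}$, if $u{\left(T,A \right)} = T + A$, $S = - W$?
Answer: $-225 - 2 i \sqrt{2} \approx -225.0 - 2.8284 i$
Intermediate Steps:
$I{\left(E,F \right)} = 10 E$ ($I{\left(E,F \right)} = 5 \cdot 2 E = 10 E$)
$W = 2 i \sqrt{2}$ ($W = \sqrt{-8} = 2 i \sqrt{2} \approx 2.8284 i$)
$S = - 2 i \sqrt{2} \approx - 2.8284 i$
$u{\left(T,A \right)} = A + T$
$\left(-68 + I{\left(-14,-11 \right)}\right) + u{\left(-17,S \right)} = \left(-68 + 10 \left(-14\right)\right) - \left(17 + 2 i \sqrt{2}\right) = \left(-68 - 140\right) - \left(17 + 2 i \sqrt{2}\right) = -208 - \left(17 + 2 i \sqrt{2}\right) = -225 - 2 i \sqrt{2}$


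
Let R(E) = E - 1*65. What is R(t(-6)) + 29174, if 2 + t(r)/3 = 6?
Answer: 29121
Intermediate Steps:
t(r) = 12 (t(r) = -6 + 3*6 = -6 + 18 = 12)
R(E) = -65 + E (R(E) = E - 65 = -65 + E)
R(t(-6)) + 29174 = (-65 + 12) + 29174 = -53 + 29174 = 29121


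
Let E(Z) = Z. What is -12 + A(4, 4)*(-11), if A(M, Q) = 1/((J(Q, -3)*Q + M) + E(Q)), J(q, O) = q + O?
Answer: -155/12 ≈ -12.917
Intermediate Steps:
J(q, O) = O + q
A(M, Q) = 1/(M + Q + Q*(-3 + Q)) (A(M, Q) = 1/(((-3 + Q)*Q + M) + Q) = 1/((Q*(-3 + Q) + M) + Q) = 1/((M + Q*(-3 + Q)) + Q) = 1/(M + Q + Q*(-3 + Q)))
-12 + A(4, 4)*(-11) = -12 - 11/(4 + 4 + 4*(-3 + 4)) = -12 - 11/(4 + 4 + 4*1) = -12 - 11/(4 + 4 + 4) = -12 - 11/12 = -155/12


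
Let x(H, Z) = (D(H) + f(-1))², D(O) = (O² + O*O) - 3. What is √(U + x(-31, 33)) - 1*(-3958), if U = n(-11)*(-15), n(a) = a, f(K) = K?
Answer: 3958 + √3678889 ≈ 5876.0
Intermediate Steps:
D(O) = -3 + 2*O² (D(O) = (O² + O²) - 3 = 2*O² - 3 = -3 + 2*O²)
U = 165 (U = -11*(-15) = 165)
x(H, Z) = (-4 + 2*H²)² (x(H, Z) = ((-3 + 2*H²) - 1)² = (-4 + 2*H²)²)
√(U + x(-31, 33)) - 1*(-3958) = √(165 + 4*(-2 + (-31)²)²) - 1*(-3958) = √(165 + 4*(-2 + 961)²) + 3958 = √(165 + 4*959²) + 3958 = √(165 + 4*919681) + 3958 = √(165 + 3678724) + 3958 = √3678889 + 3958 = 3958 + √3678889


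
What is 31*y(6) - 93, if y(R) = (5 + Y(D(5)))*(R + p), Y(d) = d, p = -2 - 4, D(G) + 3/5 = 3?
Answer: -93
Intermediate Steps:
D(G) = 12/5 (D(G) = -3/5 + 3 = 12/5)
p = -6
y(R) = -222/5 + 37*R/5 (y(R) = (5 + 12/5)*(R - 6) = 37*(-6 + R)/5 = -222/5 + 37*R/5)
31*y(6) - 93 = 31*(-222/5 + (37/5)*6) - 93 = 31*(-222/5 + 222/5) - 93 = 31*0 - 93 = 0 - 93 = -93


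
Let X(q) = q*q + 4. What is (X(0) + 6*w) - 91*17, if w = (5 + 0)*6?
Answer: -1363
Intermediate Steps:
X(q) = 4 + q² (X(q) = q² + 4 = 4 + q²)
w = 30 (w = 5*6 = 30)
(X(0) + 6*w) - 91*17 = ((4 + 0²) + 6*30) - 91*17 = ((4 + 0) + 180) - 1547 = (4 + 180) - 1547 = 184 - 1547 = -1363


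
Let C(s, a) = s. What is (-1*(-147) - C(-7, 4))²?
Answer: 23716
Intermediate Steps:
(-1*(-147) - C(-7, 4))² = (-1*(-147) - 1*(-7))² = (147 + 7)² = 154² = 23716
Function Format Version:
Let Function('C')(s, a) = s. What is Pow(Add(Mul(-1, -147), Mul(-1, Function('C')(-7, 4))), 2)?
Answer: 23716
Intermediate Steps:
Pow(Add(Mul(-1, -147), Mul(-1, Function('C')(-7, 4))), 2) = Pow(Add(Mul(-1, -147), Mul(-1, -7)), 2) = Pow(Add(147, 7), 2) = Pow(154, 2) = 23716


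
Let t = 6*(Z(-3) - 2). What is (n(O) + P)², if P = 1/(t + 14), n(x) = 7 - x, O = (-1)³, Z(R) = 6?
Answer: 93025/1444 ≈ 64.422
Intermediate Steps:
t = 24 (t = 6*(6 - 2) = 6*4 = 24)
O = -1
P = 1/38 (P = 1/(24 + 14) = 1/38 ≈ 0.026316)
(n(O) + P)² = ((7 - 1*(-1)) + 1/38)² = ((7 + 1) + 1/38)² = (8 + 1/38)² = (305/38)² = 93025/1444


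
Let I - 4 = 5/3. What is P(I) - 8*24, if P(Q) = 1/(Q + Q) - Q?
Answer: -20153/102 ≈ -197.58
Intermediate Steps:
I = 17/3 (I = 4 + 5/3 = 17/3 ≈ 5.6667)
P(Q) = 1/(2*Q) - Q
P(I) - 8*24 = (1/(2*(17/3)) - 1*17/3) - 8*24 = ((1/2)*(3/17) - 17/3) - 192 = (3/34 - 17/3) - 192 = -569/102 - 192 = -20153/102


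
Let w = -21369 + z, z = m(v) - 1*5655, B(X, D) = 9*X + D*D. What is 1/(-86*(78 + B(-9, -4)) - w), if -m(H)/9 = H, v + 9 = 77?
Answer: 1/26518 ≈ 3.7710e-5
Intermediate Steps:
v = 68 (v = -9 + 77 = 68)
m(H) = -9*H
B(X, D) = D**2 + 9*X (B(X, D) = 9*X + D**2 = D**2 + 9*X)
z = -6267 (z = -9*68 - 1*5655 = -612 - 5655 = -6267)
w = -27636 (w = -21369 - 6267 = -27636)
1/(-86*(78 + B(-9, -4)) - w) = 1/(-86*(78 + ((-4)**2 + 9*(-9))) - 1*(-27636)) = 1/(-86*(78 + (16 - 81)) + 27636) = 1/(-86*(78 - 65) + 27636) = 1/(-86*13 + 27636) = 1/(-1118 + 27636) = 1/26518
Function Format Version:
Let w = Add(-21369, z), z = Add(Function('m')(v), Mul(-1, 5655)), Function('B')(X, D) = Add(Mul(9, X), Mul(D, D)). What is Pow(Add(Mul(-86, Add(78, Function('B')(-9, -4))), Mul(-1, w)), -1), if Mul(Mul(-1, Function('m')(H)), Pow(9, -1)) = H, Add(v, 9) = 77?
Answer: Rational(1, 26518) ≈ 3.7710e-5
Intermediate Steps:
v = 68 (v = Add(-9, 77) = 68)
Function('m')(H) = Mul(-9, H)
Function('B')(X, D) = Add(Pow(D, 2), Mul(9, X)) (Function('B')(X, D) = Add(Mul(9, X), Pow(D, 2)) = Add(Pow(D, 2), Mul(9, X)))
z = -6267 (z = Add(Mul(-9, 68), Mul(-1, 5655)) = Add(-612, -5655) = -6267)
w = -27636 (w = Add(-21369, -6267) = -27636)
Pow(Add(Mul(-86, Add(78, Function('B')(-9, -4))), Mul(-1, w)), -1) = Pow(Add(Mul(-86, Add(78, Add(Pow(-4, 2), Mul(9, -9)))), Mul(-1, -27636)), -1) = Pow(Add(Mul(-86, Add(78, Add(16, -81))), 27636), -1) = Pow(Add(Mul(-86, Add(78, -65)), 27636), -1) = Pow(Add(Mul(-86, 13), 27636), -1) = Pow(Add(-1118, 27636), -1) = Pow(26518, -1) = Rational(1, 26518)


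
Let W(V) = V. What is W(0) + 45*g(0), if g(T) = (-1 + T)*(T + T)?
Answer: 0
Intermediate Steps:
g(T) = 2*T*(-1 + T) (g(T) = (-1 + T)*(2*T) = 2*T*(-1 + T))
W(0) + 45*g(0) = 0 + 45*(2*0*(-1 + 0)) = 0 + 45*(2*0*(-1)) = 0 + 45*0 = 0 + 0 = 0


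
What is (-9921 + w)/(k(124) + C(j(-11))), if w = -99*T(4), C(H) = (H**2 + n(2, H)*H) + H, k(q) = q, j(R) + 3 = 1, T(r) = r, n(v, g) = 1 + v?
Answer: -3439/40 ≈ -85.975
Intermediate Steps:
j(R) = -2 (j(R) = -3 + 1 = -2)
C(H) = H**2 + 4*H (C(H) = (H**2 + (1 + 2)*H) + H = (H**2 + 3*H) + H = H**2 + 4*H)
w = -396 (w = -99*4 = -396)
(-9921 + w)/(k(124) + C(j(-11))) = (-9921 - 396)/(124 - 2*(4 - 2)) = -10317/(124 - 2*2) = -10317/(124 - 4) = -10317/120 = -10317*1/120 = -3439/40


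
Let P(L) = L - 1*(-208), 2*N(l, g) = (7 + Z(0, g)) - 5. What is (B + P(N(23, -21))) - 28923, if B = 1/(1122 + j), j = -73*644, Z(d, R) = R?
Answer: -659083653/22945 ≈ -28725.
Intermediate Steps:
j = -47012
N(l, g) = 1 + g/2 (N(l, g) = ((7 + g) - 5)/2 = (2 + g)/2 = 1 + g/2)
P(L) = 208 + L (P(L) = L + 208 = 208 + L)
B = -1/45890 (B = 1/(1122 - 47012) = 1/(-45890) = -1/45890 ≈ -2.1791e-5)
(B + P(N(23, -21))) - 28923 = (-1/45890 + (208 + (1 + (½)*(-21)))) - 28923 = (-1/45890 + (208 + (1 - 21/2))) - 28923 = (-1/45890 + (208 - 19/2)) - 28923 = (-1/45890 + 397/2) - 28923 = 4554582/22945 - 28923 = -659083653/22945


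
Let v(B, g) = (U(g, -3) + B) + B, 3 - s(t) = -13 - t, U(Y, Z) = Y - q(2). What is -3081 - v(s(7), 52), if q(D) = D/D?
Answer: -3178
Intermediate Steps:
q(D) = 1
U(Y, Z) = -1 + Y (U(Y, Z) = Y - 1*1 = Y - 1 = -1 + Y)
s(t) = 16 + t (s(t) = 3 - (-13 - t) = 3 + (13 + t) = 16 + t)
v(B, g) = -1 + g + 2*B (v(B, g) = ((-1 + g) + B) + B = (-1 + B + g) + B = -1 + g + 2*B)
-3081 - v(s(7), 52) = -3081 - (-1 + 52 + 2*(16 + 7)) = -3081 - (-1 + 52 + 2*23) = -3081 - (-1 + 52 + 46) = -3081 - 1*97 = -3081 - 97 = -3178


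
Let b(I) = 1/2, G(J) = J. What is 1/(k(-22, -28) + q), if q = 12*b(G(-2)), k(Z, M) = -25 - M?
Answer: ⅑ ≈ 0.11111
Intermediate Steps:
b(I) = ½
q = 6 (q = 12*(½) = 6)
1/(k(-22, -28) + q) = 1/((-25 - 1*(-28)) + 6) = 1/((-25 + 28) + 6) = 1/(3 + 6) = 1/9 = ⅑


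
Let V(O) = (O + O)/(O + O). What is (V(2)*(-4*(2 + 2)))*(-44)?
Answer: 704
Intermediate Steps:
V(O) = 1 (V(O) = (2*O)/((2*O)) = (2*O)*(1/(2*O)) = 1)
(V(2)*(-4*(2 + 2)))*(-44) = (1*(-4*(2 + 2)))*(-44) = (1*(-4*4))*(-44) = (1*(-16))*(-44) = -16*(-44) = 704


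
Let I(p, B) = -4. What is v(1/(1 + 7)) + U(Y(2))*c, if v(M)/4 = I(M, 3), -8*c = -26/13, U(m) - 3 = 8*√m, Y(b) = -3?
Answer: -61/4 + 2*I*√3 ≈ -15.25 + 3.4641*I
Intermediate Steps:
U(m) = 3 + 8*√m
c = ¼ (c = -(-13)/(4*13) = -⅛*(-2) = ¼ ≈ 0.25000)
v(M) = -16 (v(M) = 4*(-4) = -16)
v(1/(1 + 7)) + U(Y(2))*c = -16 + (3 + 8*√(-3))*(¼) = -16 + (3 + 8*(I*√3))*(¼) = -16 + (3 + 8*I*√3)*(¼) = -16 + (¾ + 2*I*√3) = -61/4 + 2*I*√3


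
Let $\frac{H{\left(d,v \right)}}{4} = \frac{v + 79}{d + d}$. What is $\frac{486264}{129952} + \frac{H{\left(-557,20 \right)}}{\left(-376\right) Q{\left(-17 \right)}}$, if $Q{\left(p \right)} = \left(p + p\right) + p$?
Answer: $\frac{6762728664}{1807319623} \approx 3.7419$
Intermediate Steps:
$Q{\left(p \right)} = 3 p$ ($Q{\left(p \right)} = 2 p + p = 3 p$)
$H{\left(d,v \right)} = \frac{2 \left(79 + v\right)}{d}$ ($H{\left(d,v \right)} = 4 \frac{v + 79}{d + d} = 4 \frac{79 + v}{2 d} = \frac{2 \left(79 + v\right)}{d}$)
$\frac{486264}{129952} + \frac{H{\left(-557,20 \right)}}{\left(-376\right) Q{\left(-17 \right)}} = \frac{486264}{129952} + \frac{2 \frac{1}{-557} \left(79 + 20\right)}{\left(-376\right) 3 \left(-17\right)} = 486264 \cdot \frac{1}{129952} + \frac{2 \left(- \frac{1}{557}\right) 99}{\left(-376\right) \left(-51\right)} = \frac{60783}{16244} - \frac{198}{557 \cdot 19176} = \frac{60783}{16244} - \frac{33}{1780172} = \frac{6762728664}{1807319623}$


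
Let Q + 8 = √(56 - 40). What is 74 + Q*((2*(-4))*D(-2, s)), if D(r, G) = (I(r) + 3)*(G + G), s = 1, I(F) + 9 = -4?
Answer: -566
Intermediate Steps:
I(F) = -13 (I(F) = -9 - 4 = -13)
Q = -4 (Q = -8 + √(56 - 40) = -8 + √16 = -8 + 4 = -4)
D(r, G) = -20*G (D(r, G) = (-13 + 3)*(G + G) = -20*G)
74 + Q*((2*(-4))*D(-2, s)) = 74 - 4*2*(-4)*(-20*1) = 74 - (-32)*(-20) = 74 - 4*160 = 74 - 640 = -566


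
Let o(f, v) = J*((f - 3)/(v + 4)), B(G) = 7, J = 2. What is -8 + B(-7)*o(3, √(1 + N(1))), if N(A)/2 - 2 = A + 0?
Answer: -8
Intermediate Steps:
N(A) = 4 + 2*A (N(A) = 4 + 2*(A + 0) = 4 + 2*A)
o(f, v) = 2*(-3 + f)/(4 + v) (o(f, v) = 2*((f - 3)/(v + 4)) = 2*((-3 + f)/(4 + v)) = 2*(-3 + f)/(4 + v))
-8 + B(-7)*o(3, √(1 + N(1))) = -8 + 7*(2*(-3 + 3)/(4 + √(1 + (4 + 2*1)))) = -8 + 7*(2*0/(4 + √(1 + (4 + 2)))) = -8 + 7*(2*0/(4 + √(1 + 6))) = -8 + 7*(2*0/(4 + √7)) = -8 + 7*0 = -8 + 0 = -8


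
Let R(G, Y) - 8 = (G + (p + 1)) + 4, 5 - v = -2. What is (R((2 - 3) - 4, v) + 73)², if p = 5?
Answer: 7396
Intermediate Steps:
v = 7 (v = 5 - 1*(-2) = 5 + 2 = 7)
R(G, Y) = 18 + G (R(G, Y) = 8 + ((G + (5 + 1)) + 4) = 8 + ((G + 6) + 4) = 8 + ((6 + G) + 4) = 8 + (10 + G) = 18 + G)
(R((2 - 3) - 4, v) + 73)² = ((18 + ((2 - 3) - 4)) + 73)² = ((18 + (-1 - 4)) + 73)² = ((18 - 5) + 73)² = (13 + 73)² = 86² = 7396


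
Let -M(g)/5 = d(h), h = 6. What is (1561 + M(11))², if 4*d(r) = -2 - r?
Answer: 2468041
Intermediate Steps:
d(r) = -½ - r/4 (d(r) = (-2 - r)/4 = -½ - r/4)
M(g) = 10 (M(g) = -5*(-½ - ¼*6) = -5*(-½ - 3/2) = -5*(-2) = 10)
(1561 + M(11))² = (1561 + 10)² = 1571² = 2468041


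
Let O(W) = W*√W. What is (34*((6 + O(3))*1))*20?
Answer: 4080 + 2040*√3 ≈ 7613.4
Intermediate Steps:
O(W) = W^(3/2)
(34*((6 + O(3))*1))*20 = (34*((6 + 3^(3/2))*1))*20 = (34*((6 + 3*√3)*1))*20 = (34*(6 + 3*√3))*20 = (204 + 102*√3)*20 = 4080 + 2040*√3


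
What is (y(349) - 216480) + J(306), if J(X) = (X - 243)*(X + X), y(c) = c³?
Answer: 42330625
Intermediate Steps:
J(X) = 2*X*(-243 + X) (J(X) = (-243 + X)*(2*X) = 2*X*(-243 + X))
(y(349) - 216480) + J(306) = (349³ - 216480) + 2*306*(-243 + 306) = (42508549 - 216480) + 2*306*63 = 42292069 + 38556 = 42330625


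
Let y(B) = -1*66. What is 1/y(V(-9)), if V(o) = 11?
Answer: -1/66 ≈ -0.015152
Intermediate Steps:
y(B) = -66
1/y(V(-9)) = 1/(-66) = -1/66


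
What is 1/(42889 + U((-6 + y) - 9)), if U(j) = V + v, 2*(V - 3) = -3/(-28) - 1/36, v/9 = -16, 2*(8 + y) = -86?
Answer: 126/5386253 ≈ 2.3393e-5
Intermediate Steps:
y = -51 (y = -8 + (½)*(-86) = -8 - 43 = -51)
v = -144 (v = 9*(-16) = -144)
V = 383/126 (V = 3 + (-3/(-28) - 1/36)/2 = 3 + (-3*(-1/28) - 1*1/36)/2 = 3 + (3/28 - 1/36)/2 = 3 + (½)*(5/63) = 3 + 5/126 = 383/126 ≈ 3.0397)
U(j) = -17761/126 (U(j) = 383/126 - 144 = -17761/126)
1/(42889 + U((-6 + y) - 9)) = 1/(42889 - 17761/126) = 1/(5386253/126) = 126/5386253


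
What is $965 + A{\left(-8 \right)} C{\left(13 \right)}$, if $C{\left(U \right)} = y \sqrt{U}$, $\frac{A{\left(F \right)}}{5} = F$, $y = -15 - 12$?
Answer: $965 + 1080 \sqrt{13} \approx 4859.0$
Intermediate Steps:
$y = -27$ ($y = -15 - 12 = -27$)
$A{\left(F \right)} = 5 F$
$C{\left(U \right)} = - 27 \sqrt{U}$
$965 + A{\left(-8 \right)} C{\left(13 \right)} = 965 + 5 \left(-8\right) \left(- 27 \sqrt{13}\right) = 965 - 40 \left(- 27 \sqrt{13}\right) = 965 + 1080 \sqrt{13}$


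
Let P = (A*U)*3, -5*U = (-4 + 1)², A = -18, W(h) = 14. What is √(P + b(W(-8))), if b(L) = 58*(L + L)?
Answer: √43030/5 ≈ 41.487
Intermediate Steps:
U = -9/5 (U = -(-4 + 1)²/5 = -⅕*(-3)² = -⅕*9 = -9/5 ≈ -1.8000)
P = 486/5 (P = -18*(-9/5)*3 = (162/5)*3 = 486/5 ≈ 97.200)
b(L) = 116*L (b(L) = 58*(2*L) = 116*L)
√(P + b(W(-8))) = √(486/5 + 116*14) = √(486/5 + 1624) = √(8606/5) = √43030/5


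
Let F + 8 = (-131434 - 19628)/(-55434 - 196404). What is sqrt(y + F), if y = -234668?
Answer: I*sqrt(1430572087047)/2469 ≈ 484.43*I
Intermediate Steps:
F = -18271/2469 (F = -8 + (-131434 - 19628)/(-55434 - 196404) = -8 - 151062/(-251838) = -8 - 151062*(-1/251838) = -8 + 1481/2469 = -18271/2469 ≈ -7.4002)
sqrt(y + F) = sqrt(-234668 - 18271/2469) = sqrt(-579413563/2469) = I*sqrt(1430572087047)/2469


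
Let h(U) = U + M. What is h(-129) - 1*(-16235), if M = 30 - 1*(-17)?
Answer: 16153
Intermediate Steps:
M = 47 (M = 30 + 17 = 47)
h(U) = 47 + U (h(U) = U + 47 = 47 + U)
h(-129) - 1*(-16235) = (47 - 129) - 1*(-16235) = -82 + 16235 = 16153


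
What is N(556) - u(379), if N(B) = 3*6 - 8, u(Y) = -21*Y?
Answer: 7969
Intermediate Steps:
N(B) = 10 (N(B) = 18 - 8 = 10)
N(556) - u(379) = 10 - (-21)*379 = 10 - 1*(-7959) = 10 + 7959 = 7969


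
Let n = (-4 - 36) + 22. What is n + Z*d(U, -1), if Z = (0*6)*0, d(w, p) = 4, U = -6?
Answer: -18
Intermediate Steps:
n = -18 (n = -40 + 22 = -18)
Z = 0 (Z = 0*0 = 0)
n + Z*d(U, -1) = -18 + 0*4 = -18 + 0 = -18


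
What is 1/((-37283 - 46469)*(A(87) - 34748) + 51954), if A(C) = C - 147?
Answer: 1/2915291570 ≈ 3.4302e-10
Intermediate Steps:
A(C) = -147 + C
1/((-37283 - 46469)*(A(87) - 34748) + 51954) = 1/((-37283 - 46469)*((-147 + 87) - 34748) + 51954) = 1/(-83752*(-60 - 34748) + 51954) = 1/(-83752*(-34808) + 51954) = 1/(2915239616 + 51954) = 1/2915291570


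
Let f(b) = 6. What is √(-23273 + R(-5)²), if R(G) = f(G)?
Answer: I*√23237 ≈ 152.44*I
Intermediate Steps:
R(G) = 6
√(-23273 + R(-5)²) = √(-23273 + 6²) = √(-23273 + 36) = √(-23237) = I*√23237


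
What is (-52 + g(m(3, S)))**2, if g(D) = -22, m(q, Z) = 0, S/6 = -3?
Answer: 5476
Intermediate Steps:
S = -18 (S = 6*(-3) = -18)
(-52 + g(m(3, S)))**2 = (-52 - 22)**2 = (-74)**2 = 5476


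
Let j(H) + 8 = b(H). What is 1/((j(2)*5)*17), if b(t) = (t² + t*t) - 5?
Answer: -1/425 ≈ -0.0023529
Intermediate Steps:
b(t) = -5 + 2*t² (b(t) = (t² + t²) - 5 = 2*t² - 5 = -5 + 2*t²)
j(H) = -13 + 2*H² (j(H) = -8 + (-5 + 2*H²) = -13 + 2*H²)
1/((j(2)*5)*17) = 1/(((-13 + 2*2²)*5)*17) = 1/(((-13 + 2*4)*5)*17) = 1/(((-13 + 8)*5)*17) = 1/(-5*5*17) = 1/(-25*17) = 1/(-425) = -1/425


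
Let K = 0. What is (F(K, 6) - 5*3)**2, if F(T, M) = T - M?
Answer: 441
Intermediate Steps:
(F(K, 6) - 5*3)**2 = ((0 - 1*6) - 5*3)**2 = ((0 - 6) - 15)**2 = (-6 - 15)**2 = (-21)**2 = 441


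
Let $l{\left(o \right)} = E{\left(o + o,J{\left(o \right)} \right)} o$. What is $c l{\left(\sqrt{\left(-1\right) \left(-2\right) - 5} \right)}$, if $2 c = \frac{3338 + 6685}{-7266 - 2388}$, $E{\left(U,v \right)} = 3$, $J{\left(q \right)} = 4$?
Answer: $- \frac{10023 i \sqrt{3}}{6436} \approx - 2.6974 i$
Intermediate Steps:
$c = - \frac{3341}{6436}$ ($c = \frac{\left(3338 + 6685\right) \frac{1}{-7266 - 2388}}{2} = \frac{10023 \frac{1}{-9654}}{2} = \frac{10023 \left(- \frac{1}{9654}\right)}{2} = \frac{1}{2} \left(- \frac{3341}{3218}\right) = - \frac{3341}{6436} \approx -0.51911$)
$l{\left(o \right)} = 3 o$
$c l{\left(\sqrt{\left(-1\right) \left(-2\right) - 5} \right)} = - \frac{3341 \cdot 3 \sqrt{\left(-1\right) \left(-2\right) - 5}}{6436} = - \frac{3341 \cdot 3 \sqrt{2 - 5}}{6436} = - \frac{3341 \cdot 3 \sqrt{-3}}{6436} = - \frac{3341 \cdot 3 i \sqrt{3}}{6436} = - \frac{10023 i \sqrt{3}}{6436}$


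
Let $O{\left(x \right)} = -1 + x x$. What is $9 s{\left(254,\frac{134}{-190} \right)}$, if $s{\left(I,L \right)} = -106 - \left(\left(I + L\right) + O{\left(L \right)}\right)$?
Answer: $- \frac{29142891}{9025} \approx -3229.1$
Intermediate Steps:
$O{\left(x \right)} = -1 + x^{2}$
$s{\left(I,L \right)} = -105 - I - L - L^{2}$ ($s{\left(I,L \right)} = -106 - \left(\left(I + L\right) + \left(-1 + L^{2}\right)\right) = -106 - \left(-1 + I + L + L^{2}\right) = -105 - I - L - L^{2}$)
$9 s{\left(254,\frac{134}{-190} \right)} = 9 \left(-105 - 254 - \frac{134}{-190} - \left(\frac{134}{-190}\right)^{2}\right) = 9 \left(-105 - 254 - 134 \left(- \frac{1}{190}\right) - \left(134 \left(- \frac{1}{190}\right)\right)^{2}\right) = 9 \left(-105 - 254 - - \frac{67}{95} - \left(- \frac{67}{95}\right)^{2}\right) = 9 \left(-105 - 254 + \frac{67}{95} - \frac{4489}{9025}\right) = 9 \left(- \frac{3238099}{9025}\right) = - \frac{29142891}{9025}$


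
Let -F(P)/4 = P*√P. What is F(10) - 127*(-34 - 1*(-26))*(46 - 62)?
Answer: -16256 - 40*√10 ≈ -16382.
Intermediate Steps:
F(P) = -4*P^(3/2) (F(P) = -4*P*√P = -4*P^(3/2))
F(10) - 127*(-34 - 1*(-26))*(46 - 62) = -40*√10 - 127*(-34 - 1*(-26))*(46 - 62) = -40*√10 - 127*(-34 + 26)*(-16) = -40*√10 - (-1016)*(-16) = -40*√10 - 127*128 = -40*√10 - 16256 = -16256 - 40*√10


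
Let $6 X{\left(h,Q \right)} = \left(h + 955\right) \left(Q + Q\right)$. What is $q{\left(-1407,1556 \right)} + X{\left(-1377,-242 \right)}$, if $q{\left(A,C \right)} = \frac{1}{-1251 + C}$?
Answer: $\frac{31147823}{915} \approx 34041.0$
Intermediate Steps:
$X{\left(h,Q \right)} = \frac{Q \left(955 + h\right)}{3}$ ($X{\left(h,Q \right)} = \frac{\left(h + 955\right) \left(Q + Q\right)}{6} = \frac{\left(955 + h\right) 2 Q}{6} = \frac{2 Q \left(955 + h\right)}{6} = \frac{Q \left(955 + h\right)}{3}$)
$q{\left(-1407,1556 \right)} + X{\left(-1377,-242 \right)} = \frac{1}{-1251 + 1556} + \frac{1}{3} \left(-242\right) \left(955 - 1377\right) = \frac{1}{305} + \frac{1}{3} \left(-242\right) \left(-422\right) = \frac{1}{305} + \frac{102124}{3} = \frac{31147823}{915}$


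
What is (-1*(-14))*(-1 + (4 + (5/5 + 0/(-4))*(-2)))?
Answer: 14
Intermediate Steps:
(-1*(-14))*(-1 + (4 + (5/5 + 0/(-4))*(-2))) = 14*(-1 + (4 + (5*(1/5) + 0*(-1/4))*(-2))) = 14*(-1 + (4 + (1 + 0)*(-2))) = 14*(-1 + (4 + 1*(-2))) = 14*(-1 + (4 - 2)) = 14*(-1 + 2) = 14*1 = 14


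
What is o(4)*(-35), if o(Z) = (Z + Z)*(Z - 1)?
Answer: -840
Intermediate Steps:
o(Z) = 2*Z*(-1 + Z) (o(Z) = (2*Z)*(-1 + Z) = 2*Z*(-1 + Z))
o(4)*(-35) = (2*4*(-1 + 4))*(-35) = (2*4*3)*(-35) = 24*(-35) = -840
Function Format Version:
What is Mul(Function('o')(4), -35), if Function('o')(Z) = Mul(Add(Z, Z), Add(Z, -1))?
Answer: -840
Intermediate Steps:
Function('o')(Z) = Mul(2, Z, Add(-1, Z)) (Function('o')(Z) = Mul(Mul(2, Z), Add(-1, Z)) = Mul(2, Z, Add(-1, Z)))
Mul(Function('o')(4), -35) = Mul(Mul(2, 4, Add(-1, 4)), -35) = Mul(Mul(2, 4, 3), -35) = Mul(24, -35) = -840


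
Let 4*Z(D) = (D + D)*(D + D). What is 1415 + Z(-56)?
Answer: 4551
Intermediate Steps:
Z(D) = D² (Z(D) = ((D + D)*(D + D))/4 = ((2*D)*(2*D))/4 = (4*D²)/4 = D²)
1415 + Z(-56) = 1415 + (-56)² = 1415 + 3136 = 4551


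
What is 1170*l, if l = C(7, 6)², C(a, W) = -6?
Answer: 42120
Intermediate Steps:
l = 36 (l = (-6)² = 36)
1170*l = 1170*36 = 42120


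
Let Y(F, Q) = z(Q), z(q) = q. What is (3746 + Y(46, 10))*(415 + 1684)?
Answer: 7883844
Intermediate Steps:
Y(F, Q) = Q
(3746 + Y(46, 10))*(415 + 1684) = (3746 + 10)*(415 + 1684) = 3756*2099 = 7883844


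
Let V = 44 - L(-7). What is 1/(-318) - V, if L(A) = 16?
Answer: -8905/318 ≈ -28.003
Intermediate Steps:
V = 28 (V = 44 - 1*16 = 44 - 16 = 28)
1/(-318) - V = 1/(-318) - 1*28 = -1/318 - 28 = -8905/318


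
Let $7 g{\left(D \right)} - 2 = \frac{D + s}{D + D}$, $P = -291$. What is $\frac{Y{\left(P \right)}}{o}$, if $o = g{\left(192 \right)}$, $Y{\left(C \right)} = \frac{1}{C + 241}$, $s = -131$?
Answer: $- \frac{1344}{20725} \approx -0.064849$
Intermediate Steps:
$Y{\left(C \right)} = \frac{1}{241 + C}$
$g{\left(D \right)} = \frac{2}{7} + \frac{-131 + D}{14 D}$ ($g{\left(D \right)} = \frac{2}{7} + \frac{\left(D - 131\right) \frac{1}{D + D}}{7} = \frac{2}{7} + \frac{\left(-131 + D\right) \frac{1}{2 D}}{7} = \frac{2}{7} + \frac{\frac{1}{2} \frac{1}{D} \left(-131 + D\right)}{7} = \frac{2}{7} + \frac{-131 + D}{14 D}$)
$o = \frac{829}{2688}$ ($o = \frac{-131 + 5 \cdot 192}{14 \cdot 192} = \frac{1}{14} \cdot \frac{1}{192} \left(-131 + 960\right) = \frac{1}{14} \cdot \frac{1}{192} \cdot 829 = \frac{829}{2688} \approx 0.30841$)
$\frac{Y{\left(P \right)}}{o} = \frac{1}{\left(241 - 291\right) \frac{829}{2688}} = \frac{1}{-50} \cdot \frac{2688}{829} = \left(- \frac{1}{50}\right) \frac{2688}{829} = - \frac{1344}{20725}$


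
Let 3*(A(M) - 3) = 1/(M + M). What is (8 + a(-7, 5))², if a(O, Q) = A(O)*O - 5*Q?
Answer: 51529/36 ≈ 1431.4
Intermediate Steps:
A(M) = 3 + 1/(6*M) (A(M) = 3 + 1/(3*(M + M)) = 3 + 1/(3*((2*M))) = 3 + (1/(2*M))/3 = 3 + 1/(6*M))
a(O, Q) = -5*Q + O*(3 + 1/(6*O)) (a(O, Q) = (3 + 1/(6*O))*O - 5*Q = O*(3 + 1/(6*O)) - 5*Q = -5*Q + O*(3 + 1/(6*O)))
(8 + a(-7, 5))² = (8 + (⅙ - 5*5 + 3*(-7)))² = (8 + (⅙ - 25 - 21))² = (8 - 275/6)² = (-227/6)² = 51529/36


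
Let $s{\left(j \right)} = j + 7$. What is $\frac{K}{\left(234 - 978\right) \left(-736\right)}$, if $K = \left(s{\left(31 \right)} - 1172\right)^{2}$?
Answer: $\frac{107163}{45632} \approx 2.3484$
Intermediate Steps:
$s{\left(j \right)} = 7 + j$
$K = 1285956$ ($K = \left(\left(7 + 31\right) - 1172\right)^{2} = \left(38 - 1172\right)^{2} = \left(-1134\right)^{2} = 1285956$)
$\frac{K}{\left(234 - 978\right) \left(-736\right)} = \frac{1285956}{\left(234 - 978\right) \left(-736\right)} = \frac{1285956}{\left(-744\right) \left(-736\right)} = \frac{1285956}{547584} = 1285956 \cdot \frac{1}{547584} = \frac{107163}{45632}$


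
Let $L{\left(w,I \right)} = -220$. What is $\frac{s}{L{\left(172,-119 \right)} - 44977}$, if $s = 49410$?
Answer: $- \frac{49410}{45197} \approx -1.0932$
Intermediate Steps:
$\frac{s}{L{\left(172,-119 \right)} - 44977} = \frac{49410}{-220 - 44977} = \frac{49410}{-45197} = 49410 \left(- \frac{1}{45197}\right) = - \frac{49410}{45197}$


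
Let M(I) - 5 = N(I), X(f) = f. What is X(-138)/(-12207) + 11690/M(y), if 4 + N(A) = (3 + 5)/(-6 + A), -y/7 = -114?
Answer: 470909899/40690 ≈ 11573.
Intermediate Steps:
y = 798 (y = -7*(-114) = 798)
N(A) = -4 + 8/(-6 + A) (N(A) = -4 + (3 + 5)/(-6 + A) = -4 + 8/(-6 + A))
M(I) = 5 + 4*(8 - I)/(-6 + I)
X(-138)/(-12207) + 11690/M(y) = -138/(-12207) + 11690/(((2 + 798)/(-6 + 798))) = -138*(-1/12207) + 11690/((800/792)) = 46/4069 + 11690/(((1/792)*800)) = 46/4069 + 11690/(100/99) = 46/4069 + 11690*(99/100) = 46/4069 + 115731/10 = 470909899/40690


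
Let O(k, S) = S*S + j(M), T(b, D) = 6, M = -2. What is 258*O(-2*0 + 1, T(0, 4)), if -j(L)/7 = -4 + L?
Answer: 20124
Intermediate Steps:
j(L) = 28 - 7*L (j(L) = -7*(-4 + L) = 28 - 7*L)
O(k, S) = 42 + S**2 (O(k, S) = S*S + (28 - 7*(-2)) = S**2 + (28 + 14) = S**2 + 42 = 42 + S**2)
258*O(-2*0 + 1, T(0, 4)) = 258*(42 + 6**2) = 258*(42 + 36) = 258*78 = 20124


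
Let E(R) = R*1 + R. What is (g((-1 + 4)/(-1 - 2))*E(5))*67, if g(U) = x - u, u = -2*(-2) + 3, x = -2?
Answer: -6030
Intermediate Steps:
E(R) = 2*R (E(R) = R + R = 2*R)
u = 7 (u = 4 + 3 = 7)
g(U) = -9 (g(U) = -2 - 1*7 = -2 - 7 = -9)
(g((-1 + 4)/(-1 - 2))*E(5))*67 = -18*5*67 = -9*10*67 = -90*67 = -6030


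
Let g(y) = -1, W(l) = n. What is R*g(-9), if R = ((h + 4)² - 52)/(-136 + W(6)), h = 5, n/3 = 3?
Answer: 29/127 ≈ 0.22835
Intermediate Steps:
n = 9 (n = 3*3 = 9)
W(l) = 9
R = -29/127 (R = ((5 + 4)² - 52)/(-136 + 9) = (9² - 52)/(-127) = (81 - 52)*(-1/127) = 29*(-1/127) = -29/127 ≈ -0.22835)
R*g(-9) = -29/127*(-1) = 29/127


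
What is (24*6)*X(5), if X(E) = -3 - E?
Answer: -1152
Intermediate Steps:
(24*6)*X(5) = (24*6)*(-3 - 1*5) = 144*(-3 - 5) = 144*(-8) = -1152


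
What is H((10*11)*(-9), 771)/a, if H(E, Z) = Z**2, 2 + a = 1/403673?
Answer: -26662197977/89705 ≈ -2.9722e+5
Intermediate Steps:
a = -807345/403673 (a = -2 + 1/403673 = -807345/403673 ≈ -2.0000)
H((10*11)*(-9), 771)/a = 771**2/(-807345/403673) = 594441*(-403673/807345) = -26662197977/89705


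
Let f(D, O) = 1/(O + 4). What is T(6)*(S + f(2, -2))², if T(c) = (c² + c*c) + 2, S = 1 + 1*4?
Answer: 4477/2 ≈ 2238.5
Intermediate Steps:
S = 5 (S = 1 + 4 = 5)
f(D, O) = 1/(4 + O)
T(c) = 2 + 2*c² (T(c) = (c² + c²) + 2 = 2*c² + 2 = 2 + 2*c²)
T(6)*(S + f(2, -2))² = (2 + 2*6²)*(5 + 1/(4 - 2))² = (2 + 2*36)*(5 + 1/2)² = (2 + 72)*(5 + ½)² = 74*(11/2)² = 74*(121/4) = 4477/2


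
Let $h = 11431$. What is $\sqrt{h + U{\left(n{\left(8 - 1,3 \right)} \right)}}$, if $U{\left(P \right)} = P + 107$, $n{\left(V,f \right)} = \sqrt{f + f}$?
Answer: $\sqrt{11538 + \sqrt{6}} \approx 107.43$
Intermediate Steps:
$n{\left(V,f \right)} = \sqrt{2} \sqrt{f}$ ($n{\left(V,f \right)} = \sqrt{2 f} = \sqrt{2} \sqrt{f}$)
$U{\left(P \right)} = 107 + P$
$\sqrt{h + U{\left(n{\left(8 - 1,3 \right)} \right)}} = \sqrt{11431 + \left(107 + \sqrt{2} \sqrt{3}\right)} = \sqrt{11431 + \left(107 + \sqrt{6}\right)} = \sqrt{11538 + \sqrt{6}}$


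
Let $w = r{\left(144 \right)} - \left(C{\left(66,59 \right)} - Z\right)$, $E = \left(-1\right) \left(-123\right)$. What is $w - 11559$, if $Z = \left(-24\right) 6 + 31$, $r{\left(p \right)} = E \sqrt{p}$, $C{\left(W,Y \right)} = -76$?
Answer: $-10120$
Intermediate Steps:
$E = 123$
$r{\left(p \right)} = 123 \sqrt{p}$
$Z = -113$ ($Z = -144 + 31 = -113$)
$w = 1439$ ($w = 123 \sqrt{144} - \left(-76 - -113\right) = 123 \cdot 12 - \left(-76 + 113\right) = 1476 - 37 = 1439$)
$w - 11559 = 1439 - 11559 = -10120$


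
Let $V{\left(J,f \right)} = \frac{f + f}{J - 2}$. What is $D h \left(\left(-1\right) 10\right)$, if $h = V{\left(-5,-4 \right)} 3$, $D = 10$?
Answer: $- \frac{2400}{7} \approx -342.86$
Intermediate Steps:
$V{\left(J,f \right)} = \frac{2 f}{-2 + J}$
$h = \frac{24}{7}$ ($h = 2 \left(-4\right) \frac{1}{-2 - 5} \cdot 3 = 2 \left(-4\right) \frac{1}{-7} \cdot 3 = 2 \left(-4\right) \left(- \frac{1}{7}\right) 3 = \frac{8}{7} \cdot 3 = \frac{24}{7} \approx 3.4286$)
$D h \left(\left(-1\right) 10\right) = 10 \cdot \frac{24}{7} \left(\left(-1\right) 10\right) = \frac{240}{7} \left(-10\right) = - \frac{2400}{7}$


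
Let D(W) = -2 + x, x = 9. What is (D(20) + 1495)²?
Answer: 2256004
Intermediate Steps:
D(W) = 7 (D(W) = -2 + 9 = 7)
(D(20) + 1495)² = (7 + 1495)² = 1502² = 2256004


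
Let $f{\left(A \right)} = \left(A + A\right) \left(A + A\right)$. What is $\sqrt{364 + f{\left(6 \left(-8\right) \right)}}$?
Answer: $2 \sqrt{2395} \approx 97.877$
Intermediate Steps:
$f{\left(A \right)} = 4 A^{2}$ ($f{\left(A \right)} = 2 A 2 A = 4 A^{2}$)
$\sqrt{364 + f{\left(6 \left(-8\right) \right)}} = \sqrt{364 + 4 \left(6 \left(-8\right)\right)^{2}} = \sqrt{364 + 4 \left(-48\right)^{2}} = \sqrt{364 + 4 \cdot 2304} = \sqrt{364 + 9216} = \sqrt{9580} = 2 \sqrt{2395}$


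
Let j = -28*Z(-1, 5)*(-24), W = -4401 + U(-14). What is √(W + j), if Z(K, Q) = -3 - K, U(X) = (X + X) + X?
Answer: 3*I*√643 ≈ 76.072*I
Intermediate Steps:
U(X) = 3*X (U(X) = 2*X + X = 3*X)
W = -4443 (W = -4401 + 3*(-14) = -4401 - 42 = -4443)
j = -1344 (j = -28*(-3 - 1*(-1))*(-24) = -28*(-3 + 1)*(-24) = -28*(-2)*(-24) = 56*(-24) = -1344)
√(W + j) = √(-4443 - 1344) = √(-5787) = 3*I*√643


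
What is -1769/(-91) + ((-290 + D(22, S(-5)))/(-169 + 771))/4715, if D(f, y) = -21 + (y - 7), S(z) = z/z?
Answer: 102472527/5271370 ≈ 19.439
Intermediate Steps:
S(z) = 1
D(f, y) = -28 + y (D(f, y) = -21 + (-7 + y) = -28 + y)
-1769/(-91) + ((-290 + D(22, S(-5)))/(-169 + 771))/4715 = -1769/(-91) + ((-290 + (-28 + 1))/(-169 + 771))/4715 = -1769*(-1/91) + ((-290 - 27)/602)*(1/4715) = 1769/91 - 317*1/602*(1/4715) = 1769/91 - 317/602*1/4715 = 1769/91 - 317/2838430 = 102472527/5271370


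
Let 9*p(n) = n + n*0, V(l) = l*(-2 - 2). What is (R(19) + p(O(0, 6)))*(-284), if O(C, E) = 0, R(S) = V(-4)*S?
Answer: -86336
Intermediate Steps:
V(l) = -4*l (V(l) = l*(-4) = -4*l)
R(S) = 16*S (R(S) = (-4*(-4))*S = 16*S)
p(n) = n/9 (p(n) = (n + n*0)/9 = (n + 0)/9 = n/9)
(R(19) + p(O(0, 6)))*(-284) = (16*19 + (⅑)*0)*(-284) = (304 + 0)*(-284) = 304*(-284) = -86336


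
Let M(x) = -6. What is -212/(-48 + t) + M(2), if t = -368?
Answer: -571/104 ≈ -5.4904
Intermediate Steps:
-212/(-48 + t) + M(2) = -212/(-48 - 368) - 6 = -212/(-416) - 6 = -212*(-1/416) - 6 = 53/104 - 6 = -571/104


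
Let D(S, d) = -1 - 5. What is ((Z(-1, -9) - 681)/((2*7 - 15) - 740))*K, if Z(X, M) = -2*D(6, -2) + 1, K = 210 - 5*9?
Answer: 36740/247 ≈ 148.74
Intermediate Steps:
D(S, d) = -6
K = 165 (K = 210 - 45 = 165)
Z(X, M) = 13 (Z(X, M) = -2*(-6) + 1 = 12 + 1 = 13)
((Z(-1, -9) - 681)/((2*7 - 15) - 740))*K = ((13 - 681)/((2*7 - 15) - 740))*165 = -668/((14 - 15) - 740)*165 = -668/(-1 - 740)*165 = -668/(-741)*165 = -668*(-1/741)*165 = (668/741)*165 = 36740/247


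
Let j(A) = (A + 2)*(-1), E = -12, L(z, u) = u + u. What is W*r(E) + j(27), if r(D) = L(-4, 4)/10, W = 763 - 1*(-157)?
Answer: 707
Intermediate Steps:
L(z, u) = 2*u
W = 920 (W = 763 + 157 = 920)
r(D) = ⅘ (r(D) = (2*4)/10 = 8*(⅒) = ⅘)
j(A) = -2 - A (j(A) = (2 + A)*(-1) = -2 - A)
W*r(E) + j(27) = 920*(⅘) + (-2 - 1*27) = 736 + (-2 - 27) = 736 - 29 = 707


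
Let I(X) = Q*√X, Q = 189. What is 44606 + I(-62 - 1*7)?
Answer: 44606 + 189*I*√69 ≈ 44606.0 + 1570.0*I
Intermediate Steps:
I(X) = 189*√X
44606 + I(-62 - 1*7) = 44606 + 189*√(-62 - 1*7) = 44606 + 189*√(-62 - 7) = 44606 + 189*√(-69) = 44606 + 189*(I*√69) = 44606 + 189*I*√69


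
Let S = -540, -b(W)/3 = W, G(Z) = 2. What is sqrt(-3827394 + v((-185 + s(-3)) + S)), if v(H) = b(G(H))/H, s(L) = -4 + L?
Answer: I*sqrt(56966932174)/122 ≈ 1956.4*I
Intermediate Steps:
b(W) = -3*W
v(H) = -6/H (v(H) = (-3*2)/H = -6/H)
sqrt(-3827394 + v((-185 + s(-3)) + S)) = sqrt(-3827394 - 6/((-185 + (-4 - 3)) - 540)) = sqrt(-3827394 - 6/((-185 - 7) - 540)) = sqrt(-3827394 - 6/(-192 - 540)) = sqrt(-3827394 - 6/(-732)) = sqrt(-3827394 - 6*(-1/732)) = sqrt(-3827394 + 1/122) = sqrt(-466942067/122) = I*sqrt(56966932174)/122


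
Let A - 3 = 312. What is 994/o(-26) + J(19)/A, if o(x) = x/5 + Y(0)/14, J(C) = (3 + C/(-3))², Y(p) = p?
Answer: -1408735/7371 ≈ -191.12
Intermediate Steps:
A = 315 (A = 3 + 312 = 315)
J(C) = (3 - C/3)² (J(C) = (3 + C*(-⅓))² = (3 - C/3)²)
o(x) = x/5 (o(x) = x/5 + 0/14 = x*(⅕) + 0*(1/14) = x/5 + 0 = x/5)
994/o(-26) + J(19)/A = 994/(((⅕)*(-26))) + ((-9 + 19)²/9)/315 = 994/(-26/5) + ((⅑)*10²)*(1/315) = 994*(-5/26) + ((⅑)*100)*(1/315) = -2485/13 + (100/9)*(1/315) = -2485/13 + 20/567 = -1408735/7371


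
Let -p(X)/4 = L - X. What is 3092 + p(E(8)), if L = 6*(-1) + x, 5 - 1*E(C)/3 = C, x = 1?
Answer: 3076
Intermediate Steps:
E(C) = 15 - 3*C
L = -5 (L = 6*(-1) + 1 = -6 + 1 = -5)
p(X) = 20 + 4*X (p(X) = -4*(-5 - X) = 20 + 4*X)
3092 + p(E(8)) = 3092 + (20 + 4*(15 - 3*8)) = 3092 + (20 + 4*(15 - 24)) = 3092 + (20 + 4*(-9)) = 3092 + (20 - 36) = 3092 - 16 = 3076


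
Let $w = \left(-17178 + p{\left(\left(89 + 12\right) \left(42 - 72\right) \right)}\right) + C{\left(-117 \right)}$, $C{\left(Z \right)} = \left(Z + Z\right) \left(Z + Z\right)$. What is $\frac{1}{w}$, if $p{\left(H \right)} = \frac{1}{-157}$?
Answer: $\frac{157}{5899745} \approx 2.6611 \cdot 10^{-5}$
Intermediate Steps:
$p{\left(H \right)} = - \frac{1}{157}$
$C{\left(Z \right)} = 4 Z^{2}$ ($C{\left(Z \right)} = 2 Z 2 Z = 4 Z^{2}$)
$w = \frac{5899745}{157}$ ($w = \left(-17178 - \frac{1}{157}\right) + 4 \left(-117\right)^{2} = - \frac{2696947}{157} + 4 \cdot 13689 = - \frac{2696947}{157} + 54756 = \frac{5899745}{157} \approx 37578.0$)
$\frac{1}{w} = \frac{1}{\frac{5899745}{157}} = \frac{157}{5899745}$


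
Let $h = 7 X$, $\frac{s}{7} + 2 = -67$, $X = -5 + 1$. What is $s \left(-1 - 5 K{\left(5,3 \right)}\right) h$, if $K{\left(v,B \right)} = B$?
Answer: $-216384$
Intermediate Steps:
$X = -4$
$s = -483$ ($s = -14 + 7 \left(-67\right) = -14 - 469 = -483$)
$h = -28$ ($h = 7 \left(-4\right) = -28$)
$s \left(-1 - 5 K{\left(5,3 \right)}\right) h = - 483 \left(-1 - 15\right) \left(-28\right) = \left(-483\right) \left(-16\right) \left(-28\right) = 7728 \left(-28\right) = -216384$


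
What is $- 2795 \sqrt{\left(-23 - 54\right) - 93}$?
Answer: $- 2795 i \sqrt{170} \approx - 36442.0 i$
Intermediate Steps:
$- 2795 \sqrt{\left(-23 - 54\right) - 93} = - 2795 \sqrt{-77 - 93} = - 2795 \sqrt{-170} = - 2795 i \sqrt{170}$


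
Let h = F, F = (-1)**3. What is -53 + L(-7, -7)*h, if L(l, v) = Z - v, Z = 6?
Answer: -66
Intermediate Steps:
F = -1
L(l, v) = 6 - v
h = -1
-53 + L(-7, -7)*h = -53 + (6 - 1*(-7))*(-1) = -53 + (6 + 7)*(-1) = -53 + 13*(-1) = -53 - 13 = -66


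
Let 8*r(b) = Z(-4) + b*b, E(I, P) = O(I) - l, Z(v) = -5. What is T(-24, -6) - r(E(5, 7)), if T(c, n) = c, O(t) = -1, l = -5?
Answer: -203/8 ≈ -25.375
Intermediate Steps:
E(I, P) = 4 (E(I, P) = -1 - 1*(-5) = -1 + 5 = 4)
r(b) = -5/8 + b²/8 (r(b) = (-5 + b*b)/8 = (-5 + b²)/8 = -5/8 + b²/8)
T(-24, -6) - r(E(5, 7)) = -24 - (-5/8 + (⅛)*4²) = -24 - (-5/8 + (⅛)*16) = -24 - (-5/8 + 2) = -24 - 1*11/8 = -24 - 11/8 = -203/8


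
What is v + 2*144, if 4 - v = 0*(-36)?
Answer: 292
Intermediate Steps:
v = 4 (v = 4 - 0*(-36) = 4 - 1*0 = 4 + 0 = 4)
v + 2*144 = 4 + 2*144 = 4 + 288 = 292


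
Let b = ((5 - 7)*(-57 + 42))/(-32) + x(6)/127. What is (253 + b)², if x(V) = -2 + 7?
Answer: 262421577441/4129024 ≈ 63555.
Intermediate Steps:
x(V) = 5
b = -1825/2032 (b = ((5 - 7)*(-57 + 42))/(-32) + 5/127 = -2*(-15)*(-1/32) + 5*(1/127) = 30*(-1/32) + 5/127 = -15/16 + 5/127 = -1825/2032 ≈ -0.89813)
(253 + b)² = (253 - 1825/2032)² = (512271/2032)² = 262421577441/4129024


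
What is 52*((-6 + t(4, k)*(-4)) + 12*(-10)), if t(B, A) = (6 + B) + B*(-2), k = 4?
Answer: -6968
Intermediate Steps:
t(B, A) = 6 - B (t(B, A) = (6 + B) - 2*B = 6 - B)
52*((-6 + t(4, k)*(-4)) + 12*(-10)) = 52*((-6 + (6 - 1*4)*(-4)) + 12*(-10)) = 52*((-6 + (6 - 4)*(-4)) - 120) = 52*((-6 + 2*(-4)) - 120) = 52*((-6 - 8) - 120) = 52*(-14 - 120) = 52*(-134) = -6968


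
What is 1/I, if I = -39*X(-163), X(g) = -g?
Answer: -1/6357 ≈ -0.00015731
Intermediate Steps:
I = -6357 (I = -(-39)*(-163) = -39*163 = -6357)
1/I = 1/(-6357) = -1/6357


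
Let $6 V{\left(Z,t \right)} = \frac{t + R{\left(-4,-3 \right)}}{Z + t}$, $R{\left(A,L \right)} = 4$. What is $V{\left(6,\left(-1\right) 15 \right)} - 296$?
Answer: $- \frac{15973}{54} \approx -295.8$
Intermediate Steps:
$V{\left(Z,t \right)} = \frac{4 + t}{6 \left(Z + t\right)}$ ($V{\left(Z,t \right)} = \frac{\left(t + 4\right) \frac{1}{Z + t}}{6} = \frac{\left(4 + t\right) \frac{1}{Z + t}}{6} = \frac{\frac{1}{Z + t} \left(4 + t\right)}{6} = \frac{4 + t}{6 \left(Z + t\right)}$)
$V{\left(6,\left(-1\right) 15 \right)} - 296 = \frac{4 - 15}{6 \left(6 - 15\right)} - 296 = \frac{1}{6} \frac{1}{-9} \left(-11\right) - 296 = \frac{1}{6} \left(- \frac{1}{9}\right) \left(-11\right) - 296 = \frac{11}{54} - 296 = - \frac{15973}{54}$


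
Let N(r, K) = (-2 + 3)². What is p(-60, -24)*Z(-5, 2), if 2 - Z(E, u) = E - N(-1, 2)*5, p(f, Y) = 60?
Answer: 720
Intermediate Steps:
N(r, K) = 1 (N(r, K) = 1² = 1)
Z(E, u) = 7 - E (Z(E, u) = 2 - (E - 5) = 2 - (-5 + E) = 2 + (5 - E) = 7 - E)
p(-60, -24)*Z(-5, 2) = 60*(7 - 1*(-5)) = 60*(7 + 5) = 60*12 = 720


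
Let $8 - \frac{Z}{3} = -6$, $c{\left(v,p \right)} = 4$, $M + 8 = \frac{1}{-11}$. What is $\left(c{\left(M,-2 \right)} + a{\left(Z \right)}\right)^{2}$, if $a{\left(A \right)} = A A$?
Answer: $3125824$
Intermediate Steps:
$M = - \frac{89}{11}$ ($M = -8 + \frac{1}{-11} = -8 - \frac{1}{11} = - \frac{89}{11} \approx -8.0909$)
$Z = 42$ ($Z = 24 - -18 = 24 + 18 = 42$)
$a{\left(A \right)} = A^{2}$
$\left(c{\left(M,-2 \right)} + a{\left(Z \right)}\right)^{2} = \left(4 + 42^{2}\right)^{2} = \left(4 + 1764\right)^{2} = 1768^{2} = 3125824$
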